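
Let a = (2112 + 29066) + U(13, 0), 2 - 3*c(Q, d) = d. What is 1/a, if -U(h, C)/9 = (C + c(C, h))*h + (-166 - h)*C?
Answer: 1/31607 ≈ 3.1639e-5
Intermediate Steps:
c(Q, d) = ⅔ - d/3
U(h, C) = -9*C*(-166 - h) - 9*h*(⅔ + C - h/3) (U(h, C) = -9*((C + (⅔ - h/3))*h + (-166 - h)*C) = -9*((⅔ + C - h/3)*h + C*(-166 - h)) = -9*(h*(⅔ + C - h/3) + C*(-166 - h)) = -9*(C*(-166 - h) + h*(⅔ + C - h/3)) = -9*C*(-166 - h) - 9*h*(⅔ + C - h/3))
a = 31607 (a = (2112 + 29066) + (1494*0 + 3*13*(-2 + 13)) = 31178 + (0 + 3*13*11) = 31178 + (0 + 429) = 31178 + 429 = 31607)
1/a = 1/31607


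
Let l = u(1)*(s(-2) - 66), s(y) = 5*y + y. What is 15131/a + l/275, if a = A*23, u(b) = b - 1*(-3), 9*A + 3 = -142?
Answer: -7697949/183425 ≈ -41.968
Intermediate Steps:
A = -145/9 (A = -⅓ + (⅑)*(-142) = -⅓ - 142/9 = -145/9 ≈ -16.111)
s(y) = 6*y
u(b) = 3 + b (u(b) = b + 3 = 3 + b)
a = -3335/9 (a = -145/9*23 = -3335/9 ≈ -370.56)
l = -312 (l = (3 + 1)*(6*(-2) - 66) = 4*(-12 - 66) = 4*(-78) = -312)
15131/a + l/275 = 15131/(-3335/9) - 312/275 = 15131*(-9/3335) - 312*1/275 = -136179/3335 - 312/275 = -7697949/183425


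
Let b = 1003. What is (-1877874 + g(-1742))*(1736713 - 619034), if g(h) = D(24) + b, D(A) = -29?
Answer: -2097771715100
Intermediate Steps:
g(h) = 974 (g(h) = -29 + 1003 = 974)
(-1877874 + g(-1742))*(1736713 - 619034) = (-1877874 + 974)*(1736713 - 619034) = -1876900*1117679 = -2097771715100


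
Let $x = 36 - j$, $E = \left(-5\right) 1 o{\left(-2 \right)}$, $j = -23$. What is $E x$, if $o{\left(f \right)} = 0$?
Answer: $0$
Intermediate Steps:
$E = 0$ ($E = \left(-5\right) 1 \cdot 0 = \left(-5\right) 0 = 0$)
$x = 59$ ($x = 36 - -23 = 36 + 23 = 59$)
$E x = 0 \cdot 59 = 0$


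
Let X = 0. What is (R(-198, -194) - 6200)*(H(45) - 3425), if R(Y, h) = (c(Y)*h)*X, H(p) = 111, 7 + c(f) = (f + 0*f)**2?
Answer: 20546800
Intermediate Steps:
c(f) = -7 + f**2 (c(f) = -7 + (f + 0*f)**2 = -7 + (f + 0)**2 = -7 + f**2)
R(Y, h) = 0 (R(Y, h) = ((-7 + Y**2)*h)*0 = (h*(-7 + Y**2))*0 = 0)
(R(-198, -194) - 6200)*(H(45) - 3425) = (0 - 6200)*(111 - 3425) = -6200*(-3314) = 20546800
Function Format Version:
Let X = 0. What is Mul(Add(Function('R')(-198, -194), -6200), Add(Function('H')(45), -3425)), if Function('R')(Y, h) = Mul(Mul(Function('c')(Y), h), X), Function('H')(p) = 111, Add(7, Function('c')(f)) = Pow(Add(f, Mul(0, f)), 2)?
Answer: 20546800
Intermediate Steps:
Function('c')(f) = Add(-7, Pow(f, 2)) (Function('c')(f) = Add(-7, Pow(Add(f, Mul(0, f)), 2)) = Add(-7, Pow(Add(f, 0), 2)) = Add(-7, Pow(f, 2)))
Function('R')(Y, h) = 0 (Function('R')(Y, h) = Mul(Mul(Add(-7, Pow(Y, 2)), h), 0) = Mul(Mul(h, Add(-7, Pow(Y, 2))), 0) = 0)
Mul(Add(Function('R')(-198, -194), -6200), Add(Function('H')(45), -3425)) = Mul(Add(0, -6200), Add(111, -3425)) = Mul(-6200, -3314) = 20546800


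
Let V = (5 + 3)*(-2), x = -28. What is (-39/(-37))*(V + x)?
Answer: -1716/37 ≈ -46.378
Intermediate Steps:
V = -16 (V = 8*(-2) = -16)
(-39/(-37))*(V + x) = (-39/(-37))*(-16 - 28) = -39*(-1/37)*(-44) = (39/37)*(-44) = -1716/37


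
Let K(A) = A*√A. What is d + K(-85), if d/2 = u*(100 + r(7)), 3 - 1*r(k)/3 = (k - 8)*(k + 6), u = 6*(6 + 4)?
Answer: 17760 - 85*I*√85 ≈ 17760.0 - 783.66*I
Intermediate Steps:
u = 60 (u = 6*10 = 60)
r(k) = 9 - 3*(-8 + k)*(6 + k) (r(k) = 9 - 3*(k - 8)*(k + 6) = 9 - 3*(-8 + k)*(6 + k))
K(A) = A^(3/2)
d = 17760 (d = 2*(60*(100 + (153 - 3*7² + 6*7))) = 2*(60*(100 + (153 - 3*49 + 42))) = 2*(60*(100 + (153 - 147 + 42))) = 2*(60*(100 + 48)) = 2*(60*148) = 2*8880 = 17760)
d + K(-85) = 17760 + (-85)^(3/2) = 17760 - 85*I*√85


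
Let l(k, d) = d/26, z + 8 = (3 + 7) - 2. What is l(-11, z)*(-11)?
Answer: 0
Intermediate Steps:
z = 0 (z = -8 + ((3 + 7) - 2) = -8 + (10 - 2) = -8 + 8 = 0)
l(k, d) = d/26 (l(k, d) = d*(1/26) = d/26)
l(-11, z)*(-11) = ((1/26)*0)*(-11) = 0*(-11) = 0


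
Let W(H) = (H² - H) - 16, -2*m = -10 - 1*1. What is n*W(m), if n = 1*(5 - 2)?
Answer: 105/4 ≈ 26.250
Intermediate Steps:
n = 3 (n = 1*3 = 3)
m = 11/2 (m = -(-10 - 1*1)/2 = -(-10 - 1)/2 = -½*(-11) = 11/2 ≈ 5.5000)
W(H) = -16 + H² - H
n*W(m) = 3*(-16 + (11/2)² - 1*11/2) = 3*(-16 + 121/4 - 11/2) = 3*(35/4) = 105/4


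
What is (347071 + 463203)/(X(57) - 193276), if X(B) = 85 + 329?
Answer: -405137/96431 ≈ -4.2013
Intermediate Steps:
X(B) = 414
(347071 + 463203)/(X(57) - 193276) = (347071 + 463203)/(414 - 193276) = 810274/(-192862) = 810274*(-1/192862) = -405137/96431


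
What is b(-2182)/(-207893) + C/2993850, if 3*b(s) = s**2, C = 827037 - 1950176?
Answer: -4984856431927/622400458050 ≈ -8.0091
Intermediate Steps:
C = -1123139
b(s) = s**2/3
b(-2182)/(-207893) + C/2993850 = ((1/3)*(-2182)**2)/(-207893) - 1123139/2993850 = ((1/3)*4761124)*(-1/207893) - 1123139*1/2993850 = (4761124/3)*(-1/207893) - 1123139/2993850 = -4761124/623679 - 1123139/2993850 = -4984856431927/622400458050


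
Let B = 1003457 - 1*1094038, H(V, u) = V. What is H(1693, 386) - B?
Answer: 92274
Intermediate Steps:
B = -90581 (B = 1003457 - 1094038 = -90581)
H(1693, 386) - B = 1693 - 1*(-90581) = 1693 + 90581 = 92274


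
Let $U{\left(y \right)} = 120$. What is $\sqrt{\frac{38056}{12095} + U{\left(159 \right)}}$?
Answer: $\frac{4 \sqrt{1125935645}}{12095} \approx 11.097$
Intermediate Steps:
$\sqrt{\frac{38056}{12095} + U{\left(159 \right)}} = \sqrt{\frac{38056}{12095} + 120} = \sqrt{\frac{1489456}{12095}} = \frac{4 \sqrt{1125935645}}{12095}$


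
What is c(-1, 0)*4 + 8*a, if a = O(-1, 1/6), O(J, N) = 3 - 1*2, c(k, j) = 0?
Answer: 8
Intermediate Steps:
O(J, N) = 1 (O(J, N) = 3 - 2 = 1)
a = 1
c(-1, 0)*4 + 8*a = 0*4 + 8*1 = 0 + 8 = 8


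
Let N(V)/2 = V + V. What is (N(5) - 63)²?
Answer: 1849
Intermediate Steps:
N(V) = 4*V (N(V) = 2*(V + V) = 2*(2*V) = 4*V)
(N(5) - 63)² = (4*5 - 63)² = (20 - 63)² = (-43)² = 1849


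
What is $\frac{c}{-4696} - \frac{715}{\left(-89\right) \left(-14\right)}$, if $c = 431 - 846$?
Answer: $- \frac{1420275}{2925608} \approx -0.48546$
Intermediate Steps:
$c = -415$
$\frac{c}{-4696} - \frac{715}{\left(-89\right) \left(-14\right)} = - \frac{415}{-4696} - \frac{715}{\left(-89\right) \left(-14\right)} = \left(-415\right) \left(- \frac{1}{4696}\right) - \frac{715}{1246} = \frac{415}{4696} - \frac{715}{1246} = - \frac{1420275}{2925608}$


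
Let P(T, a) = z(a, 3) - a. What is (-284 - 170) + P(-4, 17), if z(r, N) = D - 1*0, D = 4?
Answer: -467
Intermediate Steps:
z(r, N) = 4 (z(r, N) = 4 - 1*0 = 4 + 0 = 4)
P(T, a) = 4 - a
(-284 - 170) + P(-4, 17) = (-284 - 170) + (4 - 1*17) = -454 + (4 - 17) = -454 - 13 = -467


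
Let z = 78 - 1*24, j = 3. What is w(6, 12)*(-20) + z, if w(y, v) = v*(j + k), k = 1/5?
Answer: -714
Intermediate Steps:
z = 54 (z = 78 - 24 = 54)
k = ⅕ ≈ 0.20000
w(y, v) = 16*v/5 (w(y, v) = v*(3 + ⅕) = v*(16/5) = 16*v/5)
w(6, 12)*(-20) + z = ((16/5)*12)*(-20) + 54 = (192/5)*(-20) + 54 = -768 + 54 = -714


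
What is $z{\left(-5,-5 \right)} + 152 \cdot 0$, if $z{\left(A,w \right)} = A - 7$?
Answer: $-12$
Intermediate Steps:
$z{\left(A,w \right)} = -7 + A$
$z{\left(-5,-5 \right)} + 152 \cdot 0 = \left(-7 - 5\right) + 152 \cdot 0 = -12 + 0 = -12$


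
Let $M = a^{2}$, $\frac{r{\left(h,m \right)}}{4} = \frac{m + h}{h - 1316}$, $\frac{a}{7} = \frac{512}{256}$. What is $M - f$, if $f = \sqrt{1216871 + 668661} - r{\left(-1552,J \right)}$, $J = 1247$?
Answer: $\frac{140837}{717} - 2 \sqrt{471383} \approx -1176.7$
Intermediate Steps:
$a = 14$ ($a = 7 \cdot \frac{512}{256} = 7 \cdot 512 \cdot \frac{1}{256} = 7 \cdot 2 = 14$)
$r{\left(h,m \right)} = \frac{4 \left(h + m\right)}{-1316 + h}$ ($r{\left(h,m \right)} = 4 \frac{m + h}{h - 1316} = 4 \frac{h + m}{-1316 + h} = \frac{4 \left(h + m\right)}{-1316 + h}$)
$M = 196$ ($M = 14^{2} = 196$)
$f = - \frac{305}{717} + 2 \sqrt{471383}$ ($f = \sqrt{1216871 + 668661} - \frac{4 \left(-1552 + 1247\right)}{-1316 - 1552} = \sqrt{1885532} - 4 \frac{1}{-2868} \left(-305\right) = 2 \sqrt{471383} - 4 \left(- \frac{1}{2868}\right) \left(-305\right) = 2 \sqrt{471383} - \frac{305}{717} = - \frac{305}{717} + 2 \sqrt{471383} \approx 1372.7$)
$M - f = 196 - \left(- \frac{305}{717} + 2 \sqrt{471383}\right) = 196 + \left(\frac{305}{717} - 2 \sqrt{471383}\right) = \frac{140837}{717} - 2 \sqrt{471383}$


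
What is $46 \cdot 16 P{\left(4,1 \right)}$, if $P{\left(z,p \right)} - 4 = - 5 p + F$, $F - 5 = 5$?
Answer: $6624$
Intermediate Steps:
$F = 10$ ($F = 5 + 5 = 10$)
$P{\left(z,p \right)} = 14 - 5 p$ ($P{\left(z,p \right)} = 4 - \left(-10 + 5 p\right) = 14 - 5 p$)
$46 \cdot 16 P{\left(4,1 \right)} = 46 \cdot 16 \left(14 - 5\right) = 736 \left(14 - 5\right) = 736 \cdot 9 = 6624$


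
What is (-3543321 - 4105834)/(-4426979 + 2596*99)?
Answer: 1529831/833995 ≈ 1.8343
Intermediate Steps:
(-3543321 - 4105834)/(-4426979 + 2596*99) = -7649155/(-4426979 + 257004) = -7649155/(-4169975) = -7649155*(-1/4169975) = 1529831/833995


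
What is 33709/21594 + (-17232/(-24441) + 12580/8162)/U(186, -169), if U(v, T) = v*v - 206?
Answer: 19272166204595803/12345241448118810 ≈ 1.5611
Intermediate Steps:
U(v, T) = -206 + v**2 (U(v, T) = v**2 - 206 = -206 + v**2)
33709/21594 + (-17232/(-24441) + 12580/8162)/U(186, -169) = 33709/21594 + (-17232/(-24441) + 12580/8162)/(-206 + 186**2) = 33709*(1/21594) + (-17232*(-1/24441) + 12580*(1/8162))/(-206 + 34596) = 33709/21594 + (5744/8147 + 6290/4081)/34390 = 33709/21594 + (74685894/33247907)*(1/34390) = 33709/21594 + 37342947/571697760865 = 19272166204595803/12345241448118810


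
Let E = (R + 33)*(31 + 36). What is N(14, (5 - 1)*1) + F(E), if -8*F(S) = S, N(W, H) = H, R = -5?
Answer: -461/2 ≈ -230.50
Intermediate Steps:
E = 1876 (E = (-5 + 33)*(31 + 36) = 28*67 = 1876)
F(S) = -S/8
N(14, (5 - 1)*1) + F(E) = (5 - 1)*1 - ⅛*1876 = 4*1 - 469/2 = 4 - 469/2 = -461/2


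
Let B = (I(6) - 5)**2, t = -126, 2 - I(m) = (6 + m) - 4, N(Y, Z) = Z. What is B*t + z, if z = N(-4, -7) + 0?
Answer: -15253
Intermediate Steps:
I(m) = -m (I(m) = 2 - ((6 + m) - 4) = 2 - (2 + m) = 2 + (-2 - m) = -m)
z = -7 (z = -7 + 0 = -7)
B = 121 (B = (-1*6 - 5)**2 = (-6 - 5)**2 = (-11)**2 = 121)
B*t + z = 121*(-126) - 7 = -15246 - 7 = -15253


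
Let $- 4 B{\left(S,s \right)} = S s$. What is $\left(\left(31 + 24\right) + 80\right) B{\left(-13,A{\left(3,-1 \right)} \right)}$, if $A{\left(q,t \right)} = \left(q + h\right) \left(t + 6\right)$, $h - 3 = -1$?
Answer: $\frac{43875}{4} \approx 10969.0$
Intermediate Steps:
$h = 2$ ($h = 3 - 1 = 2$)
$A{\left(q,t \right)} = \left(2 + q\right) \left(6 + t\right)$ ($A{\left(q,t \right)} = \left(q + 2\right) \left(t + 6\right) = \left(2 + q\right) \left(6 + t\right)$)
$B{\left(S,s \right)} = - \frac{S s}{4}$
$\left(\left(31 + 24\right) + 80\right) B{\left(-13,A{\left(3,-1 \right)} \right)} = \left(\left(31 + 24\right) + 80\right) \left(\left(- \frac{1}{4}\right) \left(-13\right) \left(12 + 2 \left(-1\right) + 6 \cdot 3 + 3 \left(-1\right)\right)\right) = \left(55 + 80\right) \left(\left(- \frac{1}{4}\right) \left(-13\right) \left(12 - 2 + 18 - 3\right)\right) = 135 \left(\left(- \frac{1}{4}\right) \left(-13\right) 25\right) = 135 \cdot \frac{325}{4} = \frac{43875}{4}$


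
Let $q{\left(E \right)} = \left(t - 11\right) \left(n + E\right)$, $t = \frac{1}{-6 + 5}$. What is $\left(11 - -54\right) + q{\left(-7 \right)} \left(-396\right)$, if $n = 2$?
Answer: $-23695$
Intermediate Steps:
$t = -1$ ($t = \frac{1}{-1} = -1$)
$q{\left(E \right)} = -24 - 12 E$ ($q{\left(E \right)} = \left(-1 - 11\right) \left(2 + E\right) = - 12 \left(2 + E\right) = -24 - 12 E$)
$\left(11 - -54\right) + q{\left(-7 \right)} \left(-396\right) = \left(11 - -54\right) + \left(-24 - -84\right) \left(-396\right) = \left(11 + 54\right) + \left(-24 + 84\right) \left(-396\right) = 65 + 60 \left(-396\right) = 65 - 23760 = -23695$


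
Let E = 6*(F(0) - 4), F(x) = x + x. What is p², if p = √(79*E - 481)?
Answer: -2377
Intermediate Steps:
F(x) = 2*x
E = -24 (E = 6*(2*0 - 4) = 6*(0 - 4) = 6*(-4) = -24)
p = I*√2377 (p = √(79*(-24) - 481) = √(-1896 - 481) = √(-2377) = I*√2377 ≈ 48.755*I)
p² = (I*√2377)² = -2377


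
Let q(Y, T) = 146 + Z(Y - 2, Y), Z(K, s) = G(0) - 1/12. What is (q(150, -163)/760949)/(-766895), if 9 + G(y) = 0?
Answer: -1643/7002815800260 ≈ -2.3462e-10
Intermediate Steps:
G(y) = -9 (G(y) = -9 + 0 = -9)
Z(K, s) = -109/12 (Z(K, s) = -9 - 1/12 = -109/12)
q(Y, T) = 1643/12 (q(Y, T) = 146 - 109/12 = 1643/12)
(q(150, -163)/760949)/(-766895) = ((1643/12)/760949)/(-766895) = ((1643/12)*(1/760949))*(-1/766895) = (1643/9131388)*(-1/766895) = -1643/7002815800260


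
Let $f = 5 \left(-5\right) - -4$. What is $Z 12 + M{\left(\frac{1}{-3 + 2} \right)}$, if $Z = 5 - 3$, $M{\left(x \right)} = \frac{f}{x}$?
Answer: $45$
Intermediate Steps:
$f = -21$ ($f = -25 + 4 = -21$)
$M{\left(x \right)} = - \frac{21}{x}$
$Z = 2$ ($Z = 5 - 3 = 2$)
$Z 12 + M{\left(\frac{1}{-3 + 2} \right)} = 2 \cdot 12 - \frac{21}{\frac{1}{-3 + 2}} = 24 - \frac{21}{\frac{1}{-1}} = 24 - \frac{21}{-1} = 24 - -21 = 24 + 21 = 45$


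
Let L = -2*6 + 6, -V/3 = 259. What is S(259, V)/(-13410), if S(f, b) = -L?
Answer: -1/2235 ≈ -0.00044743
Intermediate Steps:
V = -777 (V = -3*259 = -777)
L = -6 (L = -12 + 6 = -6)
S(f, b) = 6 (S(f, b) = -1*(-6) = 6)
S(259, V)/(-13410) = 6/(-13410) = 6*(-1/13410) = -1/2235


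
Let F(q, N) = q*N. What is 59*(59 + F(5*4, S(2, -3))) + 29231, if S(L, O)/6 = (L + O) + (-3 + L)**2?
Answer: 32712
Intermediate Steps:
S(L, O) = 6*L + 6*O + 6*(-3 + L)**2 (S(L, O) = 6*((L + O) + (-3 + L)**2) = 6*(L + O + (-3 + L)**2) = 6*L + 6*O + 6*(-3 + L)**2)
F(q, N) = N*q
59*(59 + F(5*4, S(2, -3))) + 29231 = 59*(59 + (6*2 + 6*(-3) + 6*(-3 + 2)**2)*(5*4)) + 29231 = 59*(59 + (12 - 18 + 6*(-1)**2)*20) + 29231 = 59*(59 + (12 - 18 + 6*1)*20) + 29231 = 59*(59 + (12 - 18 + 6)*20) + 29231 = 59*(59 + 0*20) + 29231 = 59*(59 + 0) + 29231 = 59*59 + 29231 = 3481 + 29231 = 32712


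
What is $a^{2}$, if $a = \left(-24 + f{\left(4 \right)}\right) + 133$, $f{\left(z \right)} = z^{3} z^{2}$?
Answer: $1283689$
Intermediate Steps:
$f{\left(z \right)} = z^{5}$
$a = 1133$ ($a = \left(-24 + 4^{5}\right) + 133 = \left(-24 + 1024\right) + 133 = 1000 + 133 = 1133$)
$a^{2} = 1133^{2} = 1283689$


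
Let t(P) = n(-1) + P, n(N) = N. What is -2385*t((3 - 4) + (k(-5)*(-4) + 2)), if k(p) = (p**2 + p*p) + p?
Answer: 429300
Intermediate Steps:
k(p) = p + 2*p**2 (k(p) = (p**2 + p**2) + p = 2*p**2 + p = p + 2*p**2)
t(P) = -1 + P
-2385*t((3 - 4) + (k(-5)*(-4) + 2)) = -2385*(-1 + ((3 - 4) + (-5*(1 + 2*(-5))*(-4) + 2))) = -2385*(-1 + (-1 + (-5*(1 - 10)*(-4) + 2))) = -2385*(-1 + (-1 + (-5*(-9)*(-4) + 2))) = -2385*(-1 + (-1 + (45*(-4) + 2))) = -2385*(-1 + (-1 + (-180 + 2))) = -2385*(-1 + (-1 - 178)) = -2385*(-1 - 179) = -2385*(-180) = -45*(-9540) = 429300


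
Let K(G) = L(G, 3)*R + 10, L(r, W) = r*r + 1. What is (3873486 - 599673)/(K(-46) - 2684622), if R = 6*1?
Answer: -3273813/2671910 ≈ -1.2253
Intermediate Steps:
L(r, W) = 1 + r² (L(r, W) = r² + 1 = 1 + r²)
R = 6
K(G) = 16 + 6*G² (K(G) = (1 + G²)*6 + 10 = (6 + 6*G²) + 10 = 16 + 6*G²)
(3873486 - 599673)/(K(-46) - 2684622) = (3873486 - 599673)/((16 + 6*(-46)²) - 2684622) = 3273813/((16 + 6*2116) - 2684622) = 3273813/((16 + 12696) - 2684622) = 3273813/(12712 - 2684622) = 3273813/(-2671910) = 3273813*(-1/2671910) = -3273813/2671910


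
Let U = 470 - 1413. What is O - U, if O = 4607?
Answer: 5550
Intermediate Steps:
U = -943
O - U = 4607 - 1*(-943) = 4607 + 943 = 5550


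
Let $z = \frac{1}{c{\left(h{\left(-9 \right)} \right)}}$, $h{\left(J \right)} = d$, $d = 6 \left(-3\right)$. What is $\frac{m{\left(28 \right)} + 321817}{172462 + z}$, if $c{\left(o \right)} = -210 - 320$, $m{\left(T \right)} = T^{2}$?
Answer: $\frac{170978530}{91404859} \approx 1.8706$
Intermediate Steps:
$d = -18$
$h{\left(J \right)} = -18$
$c{\left(o \right)} = -530$ ($c{\left(o \right)} = -210 - 320 = -530$)
$z = - \frac{1}{530}$ ($z = \frac{1}{-530} = - \frac{1}{530} \approx -0.0018868$)
$\frac{m{\left(28 \right)} + 321817}{172462 + z} = \frac{28^{2} + 321817}{172462 - \frac{1}{530}} = \frac{784 + 321817}{\frac{91404859}{530}} = 322601 \cdot \frac{530}{91404859} = \frac{170978530}{91404859}$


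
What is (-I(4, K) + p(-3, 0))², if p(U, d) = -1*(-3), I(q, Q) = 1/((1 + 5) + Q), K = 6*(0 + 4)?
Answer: 7921/900 ≈ 8.8011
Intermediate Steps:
K = 24 (K = 6*4 = 24)
I(q, Q) = 1/(6 + Q)
p(U, d) = 3
(-I(4, K) + p(-3, 0))² = (-1/(6 + 24) + 3)² = (-1/30 + 3)² = (89/30)² = 7921/900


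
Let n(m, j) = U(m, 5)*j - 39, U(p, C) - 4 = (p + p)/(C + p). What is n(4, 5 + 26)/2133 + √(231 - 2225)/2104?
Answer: 1013/19197 + I*√1994/2104 ≈ 0.052769 + 0.021223*I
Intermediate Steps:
U(p, C) = 4 + 2*p/(C + p) (U(p, C) = 4 + (p + p)/(C + p) = 4 + (2*p)/(C + p) = 4 + 2*p/(C + p))
n(m, j) = -39 + 2*j*(10 + 3*m)/(5 + m) (n(m, j) = (2*(2*5 + 3*m)/(5 + m))*j - 39 = (2*(10 + 3*m)/(5 + m))*j - 39 = 2*j*(10 + 3*m)/(5 + m) - 39 = -39 + 2*j*(10 + 3*m)/(5 + m))
n(4, 5 + 26)/2133 + √(231 - 2225)/2104 = ((-195 - 39*4 + 2*(5 + 26)*(10 + 3*4))/(5 + 4))/2133 + √(231 - 2225)/2104 = ((-195 - 156 + 2*31*(10 + 12))/9)*(1/2133) + √(-1994)*(1/2104) = ((-195 - 156 + 2*31*22)/9)*(1/2133) + (I*√1994)*(1/2104) = ((-195 - 156 + 1364)/9)*(1/2133) + I*√1994/2104 = ((⅑)*1013)*(1/2133) + I*√1994/2104 = (1013/9)*(1/2133) + I*√1994/2104 = 1013/19197 + I*√1994/2104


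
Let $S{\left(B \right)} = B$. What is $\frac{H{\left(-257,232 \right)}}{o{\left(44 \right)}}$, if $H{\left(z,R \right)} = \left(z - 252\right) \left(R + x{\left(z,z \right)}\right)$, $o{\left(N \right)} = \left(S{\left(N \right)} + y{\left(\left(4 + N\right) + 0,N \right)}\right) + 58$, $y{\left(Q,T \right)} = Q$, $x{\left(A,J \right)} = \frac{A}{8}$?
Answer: $- \frac{271297}{400} \approx -678.24$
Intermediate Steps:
$x{\left(A,J \right)} = \frac{A}{8}$ ($x{\left(A,J \right)} = A \frac{1}{8} = \frac{A}{8}$)
$o{\left(N \right)} = 62 + 2 N$ ($o{\left(N \right)} = \left(N + \left(\left(4 + N\right) + 0\right)\right) + 58 = \left(N + \left(4 + N\right)\right) + 58 = \left(4 + 2 N\right) + 58 = 62 + 2 N$)
$H{\left(z,R \right)} = \left(-252 + z\right) \left(R + \frac{z}{8}\right)$ ($H{\left(z,R \right)} = \left(z - 252\right) \left(R + \frac{z}{8}\right) = \left(-252 + z\right) \left(R + \frac{z}{8}\right)$)
$\frac{H{\left(-257,232 \right)}}{o{\left(44 \right)}} = \frac{\left(-252\right) 232 - - \frac{16191}{2} + \frac{\left(-257\right)^{2}}{8} + 232 \left(-257\right)}{62 + 2 \cdot 44} = \frac{-58464 + \frac{16191}{2} + \frac{1}{8} \cdot 66049 - 59624}{62 + 88} = \frac{-58464 + \frac{16191}{2} + \frac{66049}{8} - 59624}{150} = \left(- \frac{813891}{8}\right) \frac{1}{150} = - \frac{271297}{400}$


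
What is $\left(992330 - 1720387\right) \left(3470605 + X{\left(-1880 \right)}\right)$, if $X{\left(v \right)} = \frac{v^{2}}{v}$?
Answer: $-2525429517325$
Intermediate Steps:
$X{\left(v \right)} = v$
$\left(992330 - 1720387\right) \left(3470605 + X{\left(-1880 \right)}\right) = \left(992330 - 1720387\right) \left(3470605 - 1880\right) = \left(-728057\right) 3468725 = -2525429517325$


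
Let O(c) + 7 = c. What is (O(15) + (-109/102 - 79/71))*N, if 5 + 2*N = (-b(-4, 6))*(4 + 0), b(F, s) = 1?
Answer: -126417/4828 ≈ -26.184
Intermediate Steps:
O(c) = -7 + c
N = -9/2 (N = -5/2 + ((-1*1)*(4 + 0))/2 = -5/2 + (-1*4)/2 = -5/2 + (½)*(-4) = -5/2 - 2 = -9/2 ≈ -4.5000)
(O(15) + (-109/102 - 79/71))*N = ((-7 + 15) + (-109/102 - 79/71))*(-9/2) = (8 + (-109*1/102 - 79*1/71))*(-9/2) = (8 + (-109/102 - 79/71))*(-9/2) = (8 - 15797/7242)*(-9/2) = (42139/7242)*(-9/2) = -126417/4828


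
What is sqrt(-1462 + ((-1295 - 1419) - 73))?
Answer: I*sqrt(4249) ≈ 65.184*I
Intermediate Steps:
sqrt(-1462 + ((-1295 - 1419) - 73)) = sqrt(-1462 + (-2714 - 73)) = sqrt(-1462 - 2787) = sqrt(-4249) = I*sqrt(4249)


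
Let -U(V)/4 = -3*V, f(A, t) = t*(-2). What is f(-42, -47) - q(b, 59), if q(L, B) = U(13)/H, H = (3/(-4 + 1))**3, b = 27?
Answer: 250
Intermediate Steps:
f(A, t) = -2*t
U(V) = 12*V (U(V) = -(-12)*V = 12*V)
H = -1 (H = (3/(-3))**3 = (3*(-1/3))**3 = (-1)**3 = -1)
q(L, B) = -156 (q(L, B) = (12*13)/(-1) = 156*(-1) = -156)
f(-42, -47) - q(b, 59) = -2*(-47) - 1*(-156) = 94 + 156 = 250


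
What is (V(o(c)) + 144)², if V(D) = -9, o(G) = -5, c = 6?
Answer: 18225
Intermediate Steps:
(V(o(c)) + 144)² = (-9 + 144)² = 135² = 18225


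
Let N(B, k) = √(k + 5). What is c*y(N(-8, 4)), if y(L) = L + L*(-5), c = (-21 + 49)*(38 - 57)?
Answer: 6384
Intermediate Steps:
N(B, k) = √(5 + k)
c = -532 (c = 28*(-19) = -532)
y(L) = -4*L (y(L) = L - 5*L = -4*L)
c*y(N(-8, 4)) = -(-2128)*√(5 + 4) = -(-2128)*√9 = -(-2128)*3 = -532*(-12) = 6384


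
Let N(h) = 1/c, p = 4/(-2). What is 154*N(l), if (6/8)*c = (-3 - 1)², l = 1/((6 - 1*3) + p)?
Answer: 231/32 ≈ 7.2188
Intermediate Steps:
p = -2 (p = 4*(-½) = -2)
l = 1 (l = 1/((6 - 1*3) - 2) = 1/((6 - 3) - 2) = 1/(3 - 2) = 1/1 = 1)
c = 64/3 (c = 4*(-3 - 1)²/3 = (4/3)*(-4)² = (4/3)*16 = 64/3 ≈ 21.333)
N(h) = 3/64 (N(h) = 1/(64/3) = 3/64)
154*N(l) = 154*(3/64) = 231/32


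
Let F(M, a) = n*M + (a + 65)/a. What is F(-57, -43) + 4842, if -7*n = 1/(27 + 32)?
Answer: 85982443/17759 ≈ 4841.6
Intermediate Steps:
n = -1/413 (n = -1/(7*(27 + 32)) = -⅐/59 = -⅐*1/59 = -1/413 ≈ -0.0024213)
F(M, a) = -M/413 + (65 + a)/a (F(M, a) = -M/413 + (a + 65)/a = -M/413 + (65 + a)/a)
F(-57, -43) + 4842 = (1 + 65/(-43) - 1/413*(-57)) + 4842 = (1 + 65*(-1/43) + 57/413) + 4842 = (1 - 65/43 + 57/413) + 4842 = -6635/17759 + 4842 = 85982443/17759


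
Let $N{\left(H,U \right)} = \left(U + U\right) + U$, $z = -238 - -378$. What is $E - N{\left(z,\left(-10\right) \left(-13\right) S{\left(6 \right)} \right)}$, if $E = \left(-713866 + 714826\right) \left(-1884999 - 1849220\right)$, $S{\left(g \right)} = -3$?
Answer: $-3584849070$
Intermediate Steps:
$z = 140$ ($z = -238 + 378 = 140$)
$N{\left(H,U \right)} = 3 U$ ($N{\left(H,U \right)} = 2 U + U = 3 U$)
$E = -3584850240$ ($E = 960 \left(-3734219\right) = -3584850240$)
$E - N{\left(z,\left(-10\right) \left(-13\right) S{\left(6 \right)} \right)} = -3584850240 - 3 \left(-10\right) \left(-13\right) \left(-3\right) = -3584850240 - 3 \cdot 130 \left(-3\right) = -3584850240 - 3 \left(-390\right) = -3584850240 - -1170 = -3584850240 + 1170 = -3584849070$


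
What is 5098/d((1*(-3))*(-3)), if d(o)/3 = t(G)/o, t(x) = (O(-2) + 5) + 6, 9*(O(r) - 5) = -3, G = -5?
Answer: 45882/47 ≈ 976.21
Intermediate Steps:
O(r) = 14/3 (O(r) = 5 + (1/9)*(-3) = 5 - 1/3 = 14/3)
t(x) = 47/3 (t(x) = (14/3 + 5) + 6 = 29/3 + 6 = 47/3)
d(o) = 47/o (d(o) = 3*(47/(3*o)) = 47/o)
5098/d((1*(-3))*(-3)) = 5098/((47/(((1*(-3))*(-3))))) = 5098/((47/((-3*(-3))))) = 5098/((47/9)) = 5098/((47*(1/9))) = 5098/(47/9) = 5098*(9/47) = 45882/47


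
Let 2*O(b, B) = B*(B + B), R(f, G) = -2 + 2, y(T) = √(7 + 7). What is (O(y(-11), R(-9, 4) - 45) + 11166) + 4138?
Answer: 17329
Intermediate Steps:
y(T) = √14
R(f, G) = 0
O(b, B) = B² (O(b, B) = (B*(B + B))/2 = (B*(2*B))/2 = (2*B²)/2 = B²)
(O(y(-11), R(-9, 4) - 45) + 11166) + 4138 = ((0 - 45)² + 11166) + 4138 = ((-45)² + 11166) + 4138 = (2025 + 11166) + 4138 = 13191 + 4138 = 17329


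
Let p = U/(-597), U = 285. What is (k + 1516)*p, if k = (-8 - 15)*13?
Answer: -115615/199 ≈ -580.98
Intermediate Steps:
k = -299 (k = -23*13 = -299)
p = -95/199 (p = 285/(-597) = 285*(-1/597) = -95/199 ≈ -0.47739)
(k + 1516)*p = (-299 + 1516)*(-95/199) = 1217*(-95/199) = -115615/199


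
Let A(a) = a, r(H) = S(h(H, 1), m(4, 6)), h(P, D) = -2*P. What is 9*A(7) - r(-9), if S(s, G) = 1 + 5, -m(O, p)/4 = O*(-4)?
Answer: 57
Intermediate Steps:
m(O, p) = 16*O (m(O, p) = -4*O*(-4) = -(-16)*O = 16*O)
S(s, G) = 6
r(H) = 6
9*A(7) - r(-9) = 9*7 - 1*6 = 63 - 6 = 57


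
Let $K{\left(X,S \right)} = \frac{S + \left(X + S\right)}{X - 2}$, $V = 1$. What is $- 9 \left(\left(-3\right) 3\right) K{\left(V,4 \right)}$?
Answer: $-729$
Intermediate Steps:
$K{\left(X,S \right)} = \frac{X + 2 S}{-2 + X}$ ($K{\left(X,S \right)} = \frac{S + \left(S + X\right)}{-2 + X} = \frac{X + 2 S}{-2 + X}$)
$- 9 \left(\left(-3\right) 3\right) K{\left(V,4 \right)} = - 9 \left(\left(-3\right) 3\right) \frac{1 + 2 \cdot 4}{-2 + 1} = \left(-9\right) \left(-9\right) \frac{1 + 8}{-1} = 81 \left(\left(-1\right) 9\right) = 81 \left(-9\right) = -729$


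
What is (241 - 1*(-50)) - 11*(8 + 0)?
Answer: 203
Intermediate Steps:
(241 - 1*(-50)) - 11*(8 + 0) = (241 + 50) - 11*8 = 291 - 88 = 203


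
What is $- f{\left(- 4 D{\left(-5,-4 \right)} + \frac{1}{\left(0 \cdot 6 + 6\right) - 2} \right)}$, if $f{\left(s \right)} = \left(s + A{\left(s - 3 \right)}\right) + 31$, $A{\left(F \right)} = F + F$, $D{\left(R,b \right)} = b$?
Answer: $- \frac{295}{4} \approx -73.75$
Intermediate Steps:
$A{\left(F \right)} = 2 F$
$f{\left(s \right)} = 25 + 3 s$ ($f{\left(s \right)} = \left(s + 2 \left(s - 3\right)\right) + 31 = \left(s + 2 \left(-3 + s\right)\right) + 31 = \left(s + \left(-6 + 2 s\right)\right) + 31 = \left(-6 + 3 s\right) + 31 = 25 + 3 s$)
$- f{\left(- 4 D{\left(-5,-4 \right)} + \frac{1}{\left(0 \cdot 6 + 6\right) - 2} \right)} = - (25 + 3 \left(\left(-4\right) \left(-4\right) + \frac{1}{\left(0 \cdot 6 + 6\right) - 2}\right)) = - (25 + 3 \left(16 + \frac{1}{\left(0 + 6\right) - 2}\right)) = - (25 + 3 \left(16 + \frac{1}{6 - 2}\right)) = - (25 + 3 \left(16 + \frac{1}{4}\right)) = - (25 + 3 \cdot \frac{65}{4}) = - (25 + \frac{195}{4}) = \left(-1\right) \frac{295}{4} = - \frac{295}{4}$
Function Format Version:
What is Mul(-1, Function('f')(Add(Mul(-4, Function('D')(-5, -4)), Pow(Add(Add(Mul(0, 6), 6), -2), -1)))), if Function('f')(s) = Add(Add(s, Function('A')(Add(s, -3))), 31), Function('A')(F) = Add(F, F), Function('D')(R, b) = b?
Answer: Rational(-295, 4) ≈ -73.750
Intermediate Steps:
Function('A')(F) = Mul(2, F)
Function('f')(s) = Add(25, Mul(3, s)) (Function('f')(s) = Add(Add(s, Mul(2, Add(s, -3))), 31) = Add(Add(s, Mul(2, Add(-3, s))), 31) = Add(Add(s, Add(-6, Mul(2, s))), 31) = Add(Add(-6, Mul(3, s)), 31) = Add(25, Mul(3, s)))
Mul(-1, Function('f')(Add(Mul(-4, Function('D')(-5, -4)), Pow(Add(Add(Mul(0, 6), 6), -2), -1)))) = Mul(-1, Add(25, Mul(3, Add(Mul(-4, -4), Pow(Add(Add(Mul(0, 6), 6), -2), -1))))) = Mul(-1, Add(25, Mul(3, Add(16, Pow(Add(Add(0, 6), -2), -1))))) = Mul(-1, Add(25, Mul(3, Add(16, Pow(Add(6, -2), -1))))) = Mul(-1, Add(25, Mul(3, Add(16, Pow(4, -1))))) = Mul(-1, Add(25, Mul(3, Add(16, Rational(1, 4))))) = Mul(-1, Add(25, Mul(3, Rational(65, 4)))) = Mul(-1, Add(25, Rational(195, 4))) = Mul(-1, Rational(295, 4)) = Rational(-295, 4)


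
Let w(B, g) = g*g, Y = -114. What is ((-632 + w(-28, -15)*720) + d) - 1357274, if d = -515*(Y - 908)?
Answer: -669576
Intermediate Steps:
w(B, g) = g²
d = 526330 (d = -515*(-114 - 908) = -515*(-1022) = 526330)
((-632 + w(-28, -15)*720) + d) - 1357274 = ((-632 + (-15)²*720) + 526330) - 1357274 = ((-632 + 225*720) + 526330) - 1357274 = ((-632 + 162000) + 526330) - 1357274 = (161368 + 526330) - 1357274 = 687698 - 1357274 = -669576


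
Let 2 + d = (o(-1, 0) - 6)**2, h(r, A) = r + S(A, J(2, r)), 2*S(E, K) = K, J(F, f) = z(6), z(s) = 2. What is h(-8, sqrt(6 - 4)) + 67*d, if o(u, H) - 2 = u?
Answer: 1534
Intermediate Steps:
J(F, f) = 2
o(u, H) = 2 + u
S(E, K) = K/2
h(r, A) = 1 + r (h(r, A) = r + (1/2)*2 = r + 1 = 1 + r)
d = 23 (d = -2 + ((2 - 1) - 6)**2 = -2 + (1 - 6)**2 = -2 + (-5)**2 = -2 + 25 = 23)
h(-8, sqrt(6 - 4)) + 67*d = (1 - 8) + 67*23 = -7 + 1541 = 1534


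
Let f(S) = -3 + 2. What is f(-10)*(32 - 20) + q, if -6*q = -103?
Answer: 31/6 ≈ 5.1667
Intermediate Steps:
q = 103/6 (q = -⅙*(-103) = 103/6 ≈ 17.167)
f(S) = -1
f(-10)*(32 - 20) + q = -(32 - 20) + 103/6 = -1*12 + 103/6 = -12 + 103/6 = 31/6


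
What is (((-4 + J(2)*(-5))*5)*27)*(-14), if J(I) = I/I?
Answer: 17010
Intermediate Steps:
J(I) = 1
(((-4 + J(2)*(-5))*5)*27)*(-14) = (((-4 + 1*(-5))*5)*27)*(-14) = (((-4 - 5)*5)*27)*(-14) = (-9*5*27)*(-14) = -45*27*(-14) = -1215*(-14) = 17010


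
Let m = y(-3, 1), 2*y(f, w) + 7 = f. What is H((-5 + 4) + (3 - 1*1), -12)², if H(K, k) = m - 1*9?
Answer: 196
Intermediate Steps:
y(f, w) = -7/2 + f/2
m = -5 (m = -7/2 + (½)*(-3) = -7/2 - 3/2 = -5)
H(K, k) = -14 (H(K, k) = -5 - 1*9 = -5 - 9 = -14)
H((-5 + 4) + (3 - 1*1), -12)² = (-14)² = 196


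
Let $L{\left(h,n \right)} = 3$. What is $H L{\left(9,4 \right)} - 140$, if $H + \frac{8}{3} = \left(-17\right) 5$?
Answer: $-403$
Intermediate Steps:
$H = - \frac{263}{3}$ ($H = - \frac{8}{3} - 85 = - \frac{263}{3} \approx -87.667$)
$H L{\left(9,4 \right)} - 140 = \left(- \frac{263}{3}\right) 3 - 140 = -263 - 140 = -403$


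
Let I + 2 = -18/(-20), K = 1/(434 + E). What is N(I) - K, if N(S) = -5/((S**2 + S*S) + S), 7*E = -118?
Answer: -365231/96360 ≈ -3.7903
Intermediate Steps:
E = -118/7 (E = (1/7)*(-118) = -118/7 ≈ -16.857)
K = 7/2920 (K = 1/(434 - 118/7) = 1/(2920/7) = 7/2920 ≈ 0.0023973)
I = -11/10 (I = -2 - 18/(-20) = -2 - 18*(-1/20) = -2 + 9/10 = -11/10 ≈ -1.1000)
N(S) = -5/(S + 2*S**2) (N(S) = -5/((S**2 + S**2) + S) = -5/(2*S**2 + S) = -5/(S + 2*S**2))
N(I) - K = -5/((-11/10)*(1 + 2*(-11/10))) - 1*7/2920 = -5*(-10/11)/(1 - 11/5) - 7/2920 = -5*(-10/11)/(-6/5) - 7/2920 = -5*(-10/11)*(-5/6) - 7/2920 = -125/33 - 7/2920 = -365231/96360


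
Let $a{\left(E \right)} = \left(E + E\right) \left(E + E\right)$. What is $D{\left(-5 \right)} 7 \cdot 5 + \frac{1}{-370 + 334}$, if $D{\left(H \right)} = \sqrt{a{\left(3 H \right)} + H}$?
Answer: $- \frac{1}{36} + 35 \sqrt{895} \approx 1047.1$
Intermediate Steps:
$a{\left(E \right)} = 4 E^{2}$ ($a{\left(E \right)} = 2 E 2 E = 4 E^{2}$)
$D{\left(H \right)} = \sqrt{H + 36 H^{2}}$ ($D{\left(H \right)} = \sqrt{4 \left(3 H\right)^{2} + H} = \sqrt{4 \cdot 9 H^{2} + H} = \sqrt{36 H^{2} + H} = \sqrt{H + 36 H^{2}}$)
$D{\left(-5 \right)} 7 \cdot 5 + \frac{1}{-370 + 334} = \sqrt{- 5 \left(1 + 36 \left(-5\right)\right)} 7 \cdot 5 + \frac{1}{-370 + 334} = \sqrt{- 5 \left(1 - 180\right)} 7 \cdot 5 + \frac{1}{-36} = \sqrt{\left(-5\right) \left(-179\right)} 7 \cdot 5 - \frac{1}{36} = \sqrt{895} \cdot 7 \cdot 5 - \frac{1}{36} = 7 \sqrt{895} \cdot 5 - \frac{1}{36} = 35 \sqrt{895} - \frac{1}{36} = - \frac{1}{36} + 35 \sqrt{895}$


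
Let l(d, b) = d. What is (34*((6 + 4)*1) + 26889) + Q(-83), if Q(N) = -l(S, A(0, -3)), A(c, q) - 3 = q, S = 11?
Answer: 27218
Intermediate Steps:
A(c, q) = 3 + q
Q(N) = -11 (Q(N) = -1*11 = -11)
(34*((6 + 4)*1) + 26889) + Q(-83) = (34*((6 + 4)*1) + 26889) - 11 = (34*(10*1) + 26889) - 11 = (34*10 + 26889) - 11 = (340 + 26889) - 11 = 27229 - 11 = 27218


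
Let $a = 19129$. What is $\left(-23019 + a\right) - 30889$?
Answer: $-34779$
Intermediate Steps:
$\left(-23019 + a\right) - 30889 = \left(-23019 + 19129\right) - 30889 = -3890 - 30889 = -34779$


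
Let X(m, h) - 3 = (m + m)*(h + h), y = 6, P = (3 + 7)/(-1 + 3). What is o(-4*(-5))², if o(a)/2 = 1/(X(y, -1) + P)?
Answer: 1/64 ≈ 0.015625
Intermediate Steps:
P = 5 (P = 10/2 = 10*(½) = 5)
X(m, h) = 3 + 4*h*m (X(m, h) = 3 + (m + m)*(h + h) = 3 + (2*m)*(2*h) = 3 + 4*h*m)
o(a) = -⅛ (o(a) = 2/((3 + 4*(-1)*6) + 5) = 2/((3 - 24) + 5) = 2/(-21 + 5) = 2/(-16) = 2*(-1/16) = -⅛)
o(-4*(-5))² = (-⅛)² = 1/64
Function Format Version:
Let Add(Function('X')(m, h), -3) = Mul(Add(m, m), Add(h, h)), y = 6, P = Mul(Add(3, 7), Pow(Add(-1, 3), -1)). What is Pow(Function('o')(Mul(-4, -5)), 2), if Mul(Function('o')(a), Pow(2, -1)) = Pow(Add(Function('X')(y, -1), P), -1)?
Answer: Rational(1, 64) ≈ 0.015625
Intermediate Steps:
P = 5 (P = Mul(10, Pow(2, -1)) = Mul(10, Rational(1, 2)) = 5)
Function('X')(m, h) = Add(3, Mul(4, h, m)) (Function('X')(m, h) = Add(3, Mul(Add(m, m), Add(h, h))) = Add(3, Mul(Mul(2, m), Mul(2, h))) = Add(3, Mul(4, h, m)))
Function('o')(a) = Rational(-1, 8) (Function('o')(a) = Mul(2, Pow(Add(Add(3, Mul(4, -1, 6)), 5), -1)) = Mul(2, Pow(Add(Add(3, -24), 5), -1)) = Mul(2, Pow(Add(-21, 5), -1)) = Mul(2, Pow(-16, -1)) = Mul(2, Rational(-1, 16)) = Rational(-1, 8))
Pow(Function('o')(Mul(-4, -5)), 2) = Pow(Rational(-1, 8), 2) = Rational(1, 64)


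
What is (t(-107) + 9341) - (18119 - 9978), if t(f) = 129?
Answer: 1329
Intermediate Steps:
(t(-107) + 9341) - (18119 - 9978) = (129 + 9341) - (18119 - 9978) = 9470 - 1*8141 = 9470 - 8141 = 1329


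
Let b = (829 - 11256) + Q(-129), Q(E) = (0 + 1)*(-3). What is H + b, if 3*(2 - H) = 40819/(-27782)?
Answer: -869091269/83346 ≈ -10428.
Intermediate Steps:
Q(E) = -3 (Q(E) = 1*(-3) = -3)
b = -10430 (b = (829 - 11256) - 3 = -10427 - 3 = -10430)
H = 207511/83346 (H = 2 - 40819/(3*(-27782)) = 2 - 40819*(-1)/(3*27782) = 2 - ⅓*(-40819/27782) = 2 + 40819/83346 = 207511/83346 ≈ 2.4898)
H + b = 207511/83346 - 10430 = -869091269/83346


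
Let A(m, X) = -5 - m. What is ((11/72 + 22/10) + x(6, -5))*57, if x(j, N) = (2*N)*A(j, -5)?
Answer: 768493/120 ≈ 6404.1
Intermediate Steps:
x(j, N) = 2*N*(-5 - j) (x(j, N) = (2*N)*(-5 - j) = 2*N*(-5 - j))
((11/72 + 22/10) + x(6, -5))*57 = ((11/72 + 22/10) - 2*(-5)*(5 + 6))*57 = ((11*(1/72) + 22*(⅒)) - 2*(-5)*11)*57 = ((11/72 + 11/5) + 110)*57 = (847/360 + 110)*57 = (40447/360)*57 = 768493/120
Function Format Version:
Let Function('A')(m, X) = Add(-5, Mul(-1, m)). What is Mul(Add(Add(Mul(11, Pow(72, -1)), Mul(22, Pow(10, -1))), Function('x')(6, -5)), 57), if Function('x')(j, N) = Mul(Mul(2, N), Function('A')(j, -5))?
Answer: Rational(768493, 120) ≈ 6404.1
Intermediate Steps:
Function('x')(j, N) = Mul(2, N, Add(-5, Mul(-1, j))) (Function('x')(j, N) = Mul(Mul(2, N), Add(-5, Mul(-1, j))) = Mul(2, N, Add(-5, Mul(-1, j))))
Mul(Add(Add(Mul(11, Pow(72, -1)), Mul(22, Pow(10, -1))), Function('x')(6, -5)), 57) = Mul(Add(Add(Mul(11, Pow(72, -1)), Mul(22, Pow(10, -1))), Mul(-2, -5, Add(5, 6))), 57) = Mul(Add(Add(Mul(11, Rational(1, 72)), Mul(22, Rational(1, 10))), Mul(-2, -5, 11)), 57) = Mul(Add(Add(Rational(11, 72), Rational(11, 5)), 110), 57) = Mul(Add(Rational(847, 360), 110), 57) = Mul(Rational(40447, 360), 57) = Rational(768493, 120)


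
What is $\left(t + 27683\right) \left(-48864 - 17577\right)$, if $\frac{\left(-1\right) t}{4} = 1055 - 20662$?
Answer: $-7050120951$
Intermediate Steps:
$t = 78428$ ($t = - 4 \left(1055 - 20662\right) = \left(-4\right) \left(-19607\right) = 78428$)
$\left(t + 27683\right) \left(-48864 - 17577\right) = \left(78428 + 27683\right) \left(-48864 - 17577\right) = 106111 \left(-66441\right) = -7050120951$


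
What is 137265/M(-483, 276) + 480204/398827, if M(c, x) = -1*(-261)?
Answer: 18290107133/34697949 ≈ 527.12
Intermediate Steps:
M(c, x) = 261
137265/M(-483, 276) + 480204/398827 = 137265/261 + 480204/398827 = 137265*(1/261) + 480204*(1/398827) = 45755/87 + 480204/398827 = 18290107133/34697949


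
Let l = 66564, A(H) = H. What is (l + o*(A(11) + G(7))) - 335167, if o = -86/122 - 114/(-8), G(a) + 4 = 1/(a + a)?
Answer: -917220653/3416 ≈ -2.6851e+5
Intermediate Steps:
G(a) = -4 + 1/(2*a) (G(a) = -4 + 1/(a + a) = -4 + 1/(2*a))
o = 3305/244 (o = -86*1/122 - 114*(-⅛) = -43/61 + 57/4 = 3305/244 ≈ 13.545)
(l + o*(A(11) + G(7))) - 335167 = (66564 + 3305*(11 + (-4 + (½)/7))/244) - 335167 = (66564 + 3305*(11 + (-4 + (½)*(⅐)))/244) - 335167 = (66564 + 3305*(11 + (-4 + 1/14))/244) - 335167 = (66564 + 3305*(11 - 55/14)/244) - 335167 = (66564 + (3305/244)*(99/14)) - 335167 = (66564 + 327195/3416) - 335167 = 227709819/3416 - 335167 = -917220653/3416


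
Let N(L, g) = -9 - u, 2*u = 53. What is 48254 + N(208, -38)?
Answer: 96437/2 ≈ 48219.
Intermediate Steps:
u = 53/2 (u = (½)*53 = 53/2 ≈ 26.500)
N(L, g) = -71/2 (N(L, g) = -9 - 1*53/2 = -9 - 53/2 = -71/2)
48254 + N(208, -38) = 48254 - 71/2 = 96437/2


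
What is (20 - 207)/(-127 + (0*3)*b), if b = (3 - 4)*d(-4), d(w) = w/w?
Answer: 187/127 ≈ 1.4724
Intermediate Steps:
d(w) = 1
b = -1 (b = (3 - 4)*1 = -1*1 = -1)
(20 - 207)/(-127 + (0*3)*b) = (20 - 207)/(-127 + (0*3)*(-1)) = -187/(-127 + 0*(-1)) = -187/(-127 + 0) = -187/(-127) = -187*(-1/127) = 187/127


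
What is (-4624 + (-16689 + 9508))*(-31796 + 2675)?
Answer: 343773405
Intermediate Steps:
(-4624 + (-16689 + 9508))*(-31796 + 2675) = (-4624 - 7181)*(-29121) = -11805*(-29121) = 343773405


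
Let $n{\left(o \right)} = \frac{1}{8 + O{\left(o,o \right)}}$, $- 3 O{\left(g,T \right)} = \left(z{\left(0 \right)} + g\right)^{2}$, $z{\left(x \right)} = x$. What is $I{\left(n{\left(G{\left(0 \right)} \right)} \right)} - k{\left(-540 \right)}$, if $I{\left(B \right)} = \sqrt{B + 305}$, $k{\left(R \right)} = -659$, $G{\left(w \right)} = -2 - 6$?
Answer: $659 + \frac{\sqrt{121970}}{20} \approx 676.46$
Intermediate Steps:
$G{\left(w \right)} = -8$ ($G{\left(w \right)} = -2 - 6 = -8$)
$O{\left(g,T \right)} = - \frac{g^{2}}{3}$ ($O{\left(g,T \right)} = - \frac{\left(0 + g\right)^{2}}{3} = - \frac{g^{2}}{3}$)
$n{\left(o \right)} = \frac{1}{8 - \frac{o^{2}}{3}}$
$I{\left(B \right)} = \sqrt{305 + B}$
$I{\left(n{\left(G{\left(0 \right)} \right)} \right)} - k{\left(-540 \right)} = \sqrt{305 - \frac{3}{-24 + \left(-8\right)^{2}}} - -659 = \sqrt{305 - \frac{3}{-24 + 64}} + 659 = \sqrt{305 - \frac{3}{40}} + 659 = \sqrt{\frac{12197}{40}} + 659 = \frac{\sqrt{121970}}{20} + 659 = 659 + \frac{\sqrt{121970}}{20}$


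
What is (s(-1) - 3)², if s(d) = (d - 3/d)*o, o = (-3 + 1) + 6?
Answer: 25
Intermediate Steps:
o = 4 (o = -2 + 6 = 4)
s(d) = -12/d + 4*d (s(d) = (d - 3/d)*4 = -12/d + 4*d)
(s(-1) - 3)² = ((-12/(-1) + 4*(-1)) - 3)² = ((-12*(-1) - 4) - 3)² = ((12 - 4) - 3)² = (8 - 3)² = 5² = 25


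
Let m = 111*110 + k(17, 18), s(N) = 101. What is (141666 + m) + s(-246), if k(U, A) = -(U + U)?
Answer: 153943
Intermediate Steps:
k(U, A) = -2*U
m = 12176 (m = 111*110 - 2*17 = 12210 - 34 = 12176)
(141666 + m) + s(-246) = (141666 + 12176) + 101 = 153842 + 101 = 153943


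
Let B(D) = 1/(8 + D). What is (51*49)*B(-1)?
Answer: 357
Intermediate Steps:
(51*49)*B(-1) = (51*49)/(8 - 1) = 2499/7 = 2499*(⅐) = 357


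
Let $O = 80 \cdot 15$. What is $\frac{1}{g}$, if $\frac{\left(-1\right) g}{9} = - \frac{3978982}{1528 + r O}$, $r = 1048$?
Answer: $\frac{629564}{17905419} \approx 0.035161$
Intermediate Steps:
$O = 1200$
$g = \frac{17905419}{629564}$ ($g = - 9 \left(- \frac{3978982}{1528 + 1048 \cdot 1200}\right) = - 9 \left(- \frac{3978982}{1528 + 1257600}\right) = - 9 \left(- \frac{3978982}{1259128}\right) = - 9 \left(\left(-3978982\right) \frac{1}{1259128}\right) = \left(-9\right) \left(- \frac{1989491}{629564}\right) = \frac{17905419}{629564} \approx 28.441$)
$\frac{1}{g} = \frac{1}{\frac{17905419}{629564}} = \frac{629564}{17905419}$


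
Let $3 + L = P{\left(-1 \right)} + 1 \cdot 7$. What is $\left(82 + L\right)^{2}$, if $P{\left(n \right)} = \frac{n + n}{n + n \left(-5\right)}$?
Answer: $\frac{29241}{4} \approx 7310.3$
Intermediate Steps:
$P{\left(n \right)} = - \frac{1}{2}$ ($P{\left(n \right)} = \frac{2 n}{n - 5 n} = \frac{2 n}{\left(-4\right) n} = 2 n \left(- \frac{1}{4 n}\right) = - \frac{1}{2}$)
$L = \frac{7}{2}$ ($L = -3 + \left(- \frac{1}{2} + 1 \cdot 7\right) = -3 + \left(- \frac{1}{2} + 7\right) = -3 + \frac{13}{2} = \frac{7}{2} \approx 3.5$)
$\left(82 + L\right)^{2} = \left(82 + \frac{7}{2}\right)^{2} = \left(\frac{171}{2}\right)^{2} = \frac{29241}{4}$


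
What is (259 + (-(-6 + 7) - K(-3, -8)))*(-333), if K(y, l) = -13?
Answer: -90243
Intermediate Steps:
(259 + (-(-6 + 7) - K(-3, -8)))*(-333) = (259 + (-(-6 + 7) - 1*(-13)))*(-333) = (259 + (-1*1 + 13))*(-333) = (259 + (-1 + 13))*(-333) = (259 + 12)*(-333) = 271*(-333) = -90243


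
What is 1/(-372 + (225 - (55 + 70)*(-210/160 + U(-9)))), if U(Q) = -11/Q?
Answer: -144/19543 ≈ -0.0073684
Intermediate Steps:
1/(-372 + (225 - (55 + 70)*(-210/160 + U(-9)))) = 1/(-372 + (225 - (55 + 70)*(-210/160 - 11/(-9)))) = 1/(-372 + (225 - 125*(-210*1/160 - 11*(-⅑)))) = 1/(-372 + (225 - 125*(-21/16 + 11/9))) = 1/(-372 + (225 - 125*(-13)/144)) = 1/(-372 + (225 - 1*(-1625/144))) = 1/(-372 + (225 + 1625/144)) = 1/(-372 + 34025/144) = 1/(-19543/144) = -144/19543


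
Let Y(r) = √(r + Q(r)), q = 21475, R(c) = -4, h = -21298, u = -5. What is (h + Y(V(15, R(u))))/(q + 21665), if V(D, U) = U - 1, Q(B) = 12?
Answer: -10649/21570 + √7/43140 ≈ -0.49363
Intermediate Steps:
V(D, U) = -1 + U
Y(r) = √(12 + r) (Y(r) = √(r + 12) = √(12 + r))
(h + Y(V(15, R(u))))/(q + 21665) = (-21298 + √(12 + (-1 - 4)))/(21475 + 21665) = (-21298 + √(12 - 5))/43140 = (-21298 + √7)*(1/43140) = -10649/21570 + √7/43140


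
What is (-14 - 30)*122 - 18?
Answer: -5386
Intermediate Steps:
(-14 - 30)*122 - 18 = -44*122 - 18 = -5368 - 18 = -5386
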